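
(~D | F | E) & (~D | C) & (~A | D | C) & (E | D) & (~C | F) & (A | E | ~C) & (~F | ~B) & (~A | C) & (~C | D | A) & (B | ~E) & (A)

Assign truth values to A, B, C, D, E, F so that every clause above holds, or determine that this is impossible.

A=1,  B=0,  C=1,  D=1,  E=0,  F=1

(A) alone gives A = 1.
(C) alone gives C = 1.
(F) alone gives F = 1.
(~B) alone gives B = 0.
(~E) alone gives E = 0.
(D) alone gives D = 1.
This assignment satisfies each clause.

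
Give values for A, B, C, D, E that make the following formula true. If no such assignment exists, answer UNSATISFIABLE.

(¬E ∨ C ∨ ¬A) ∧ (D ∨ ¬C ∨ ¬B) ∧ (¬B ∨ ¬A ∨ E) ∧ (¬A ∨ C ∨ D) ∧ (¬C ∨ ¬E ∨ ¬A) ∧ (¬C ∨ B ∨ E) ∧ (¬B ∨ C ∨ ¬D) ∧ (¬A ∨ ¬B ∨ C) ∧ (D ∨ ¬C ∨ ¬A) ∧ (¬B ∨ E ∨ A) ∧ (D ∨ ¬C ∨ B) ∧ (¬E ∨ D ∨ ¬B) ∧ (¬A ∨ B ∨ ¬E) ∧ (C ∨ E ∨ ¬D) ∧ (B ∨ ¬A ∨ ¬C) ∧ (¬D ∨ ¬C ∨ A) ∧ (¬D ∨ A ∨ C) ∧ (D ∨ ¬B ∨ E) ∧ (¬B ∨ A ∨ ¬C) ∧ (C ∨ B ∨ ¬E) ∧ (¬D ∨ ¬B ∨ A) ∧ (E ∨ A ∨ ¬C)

A=False,  B=False,  C=False,  D=False,  E=False

Case E = False:
Case B = False:
The clause (¬C) is unit, so C = False.
The clause (¬D) is unit, so D = False.
The clause (¬A) is unit, so A = False.
Every clause now holds.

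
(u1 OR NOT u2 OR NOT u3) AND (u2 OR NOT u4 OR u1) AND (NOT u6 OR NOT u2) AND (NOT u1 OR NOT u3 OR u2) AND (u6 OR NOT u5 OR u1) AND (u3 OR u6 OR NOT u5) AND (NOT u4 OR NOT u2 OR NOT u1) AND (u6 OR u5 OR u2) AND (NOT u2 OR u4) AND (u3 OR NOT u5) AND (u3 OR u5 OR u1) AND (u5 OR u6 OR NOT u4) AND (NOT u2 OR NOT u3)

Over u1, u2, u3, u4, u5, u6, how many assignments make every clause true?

4

There are 2^6 = 64 truth assignments over (u1, u2, u3, u4, u5, u6).
Split on u1. With u1 = true, the clauses containing u1 are satisfied and NOT u1 drops from the rest; 2 of the 2^5 = 32 assignments to the other variables satisfy what remains.
With u1 = false, by the same count on the reduced clause set, 2 assignments work.
(One model: u1=F, u2=F, u3=T, u4=F, u5=F, u6=T.)
Total: 2 + 2 = 4.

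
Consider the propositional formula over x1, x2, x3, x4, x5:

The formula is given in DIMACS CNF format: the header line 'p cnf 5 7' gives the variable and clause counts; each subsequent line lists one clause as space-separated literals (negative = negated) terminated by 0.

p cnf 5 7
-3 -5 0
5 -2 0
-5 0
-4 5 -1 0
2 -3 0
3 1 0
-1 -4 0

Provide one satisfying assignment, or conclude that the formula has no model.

Unit clause (¬x5) forces x5 = False.
Unit clause (¬x2) forces x2 = False.
Unit clause (¬x3) forces x3 = False.
Unit clause (x1) forces x1 = True.
Unit clause (¬x4) forces x4 = False.
Every clause now holds.

x1=True; x2=False; x3=False; x4=False; x5=False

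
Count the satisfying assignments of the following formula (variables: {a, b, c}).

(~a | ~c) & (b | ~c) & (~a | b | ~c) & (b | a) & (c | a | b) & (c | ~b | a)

3

There are 2^3 = 8 truth assignments over (a, b, c).
Split on b. With b = 1, the clauses containing b are satisfied and ~b drops from the rest; 2 of the 2^2 = 4 assignments to the other variables satisfy what remains.
With b = 0, by the same count on the reduced clause set, 1 assignment works.
Total: 2 + 1 = 3.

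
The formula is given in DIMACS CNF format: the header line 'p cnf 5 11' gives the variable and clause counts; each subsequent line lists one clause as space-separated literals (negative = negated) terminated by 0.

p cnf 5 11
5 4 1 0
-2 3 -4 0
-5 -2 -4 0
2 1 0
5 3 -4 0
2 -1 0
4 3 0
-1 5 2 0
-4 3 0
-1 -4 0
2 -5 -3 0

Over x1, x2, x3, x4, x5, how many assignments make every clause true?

4

There are 2^5 = 32 truth assignments over (x1, x2, x3, x4, x5).
Split on x4. With x4 = True, the clauses containing x4 are satisfied and ¬x4 drops from the rest; 1 of the 2^4 = 16 assignments to the other variables satisfy what remains.
With x4 = False, by the same count on the reduced clause set, 3 assignments work.
Total: 1 + 3 = 4.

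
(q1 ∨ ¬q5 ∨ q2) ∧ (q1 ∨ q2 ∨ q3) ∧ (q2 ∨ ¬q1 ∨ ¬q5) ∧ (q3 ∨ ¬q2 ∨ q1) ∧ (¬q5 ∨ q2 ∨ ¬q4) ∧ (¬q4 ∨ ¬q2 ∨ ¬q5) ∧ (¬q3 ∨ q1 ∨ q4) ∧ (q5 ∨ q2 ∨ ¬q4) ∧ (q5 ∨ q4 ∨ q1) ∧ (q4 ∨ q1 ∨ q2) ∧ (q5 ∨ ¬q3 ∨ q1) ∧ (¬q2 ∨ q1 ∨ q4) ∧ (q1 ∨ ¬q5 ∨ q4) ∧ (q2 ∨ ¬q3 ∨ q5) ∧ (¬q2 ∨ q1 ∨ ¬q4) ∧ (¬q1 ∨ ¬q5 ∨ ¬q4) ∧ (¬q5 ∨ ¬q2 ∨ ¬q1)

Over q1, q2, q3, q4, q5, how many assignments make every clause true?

5

There are 2^5 = 32 truth assignments over (q1, q2, q3, q4, q5).
Split on q3. With q3 = True, the clauses containing q3 are satisfied and ¬q3 drops from the rest; 2 of the 2^4 = 16 assignments to the other variables satisfy what remains.
With q3 = False, by the same count on the reduced clause set, 3 assignments work.
Total: 2 + 3 = 5.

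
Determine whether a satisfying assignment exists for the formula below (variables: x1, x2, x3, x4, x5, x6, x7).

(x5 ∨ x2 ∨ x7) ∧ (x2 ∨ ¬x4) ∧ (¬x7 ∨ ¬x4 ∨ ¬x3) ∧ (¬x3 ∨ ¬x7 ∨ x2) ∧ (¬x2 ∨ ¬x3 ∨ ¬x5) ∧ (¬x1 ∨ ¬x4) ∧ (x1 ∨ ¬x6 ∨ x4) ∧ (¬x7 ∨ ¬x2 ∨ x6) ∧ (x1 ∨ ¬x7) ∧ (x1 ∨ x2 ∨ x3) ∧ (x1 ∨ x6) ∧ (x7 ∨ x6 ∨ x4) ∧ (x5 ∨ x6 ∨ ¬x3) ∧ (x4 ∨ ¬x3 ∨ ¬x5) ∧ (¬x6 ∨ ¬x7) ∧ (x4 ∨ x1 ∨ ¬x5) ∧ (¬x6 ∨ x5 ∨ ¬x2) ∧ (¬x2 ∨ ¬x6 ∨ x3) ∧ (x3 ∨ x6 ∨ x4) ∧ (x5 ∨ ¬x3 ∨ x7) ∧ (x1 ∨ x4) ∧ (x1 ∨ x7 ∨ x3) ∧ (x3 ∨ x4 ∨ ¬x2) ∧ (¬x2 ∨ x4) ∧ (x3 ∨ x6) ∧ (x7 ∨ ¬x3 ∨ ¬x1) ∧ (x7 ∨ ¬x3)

Suppose x2 = False.
(¬x4) alone gives x4 = False.
(x1) alone gives x1 = True.
Suppose x5 = True.
(¬x3) alone gives x3 = False.
(x6) alone gives x6 = True.
(¬x7) alone gives x7 = False.
Every clause now holds.
A satisfying assignment: x1: True,  x2: False,  x3: False,  x4: False,  x5: True,  x6: True,  x7: False.

Satisfiable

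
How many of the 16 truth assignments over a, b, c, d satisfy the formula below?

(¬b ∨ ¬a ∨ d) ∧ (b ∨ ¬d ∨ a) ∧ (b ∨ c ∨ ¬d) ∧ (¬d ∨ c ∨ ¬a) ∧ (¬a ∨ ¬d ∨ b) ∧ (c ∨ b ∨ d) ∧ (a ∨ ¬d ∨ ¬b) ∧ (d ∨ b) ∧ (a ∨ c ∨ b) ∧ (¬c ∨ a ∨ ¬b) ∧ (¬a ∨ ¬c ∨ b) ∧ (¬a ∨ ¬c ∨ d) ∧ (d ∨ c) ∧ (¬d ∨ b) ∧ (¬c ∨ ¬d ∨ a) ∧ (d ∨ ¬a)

There are 2^4 = 16 truth assignments over (a, b, c, d).
Check each against the 16 clauses (columns in the order a, b, c, d):
  F F F F  ✗ fails (c ∨ b ∨ d)
  F F F T  ✗ fails (b ∨ ¬d ∨ a)
  F F T F  ✗ fails (d ∨ b)
  F F T T  ✗ fails (b ∨ ¬d ∨ a)
  F T F F  ✗ fails (d ∨ c)
  F T F T  ✗ fails (a ∨ ¬d ∨ ¬b)
  F T T F  ✗ fails (¬c ∨ a ∨ ¬b)
  F T T T  ✗ fails (a ∨ ¬d ∨ ¬b)
  T F F F  ✗ fails (c ∨ b ∨ d)
  T F F T  ✗ fails (b ∨ c ∨ ¬d)
  T F T F  ✗ fails (d ∨ b)
  T F T T  ✗ fails (¬a ∨ ¬d ∨ b)
  T T F F  ✗ fails (¬b ∨ ¬a ∨ d)
  T T F T  ✗ fails (¬d ∨ c ∨ ¬a)
  T T T F  ✗ fails (¬b ∨ ¬a ∨ d)
  T T T T  ✓ satisfies all
1 of the 16 rows is a model.

1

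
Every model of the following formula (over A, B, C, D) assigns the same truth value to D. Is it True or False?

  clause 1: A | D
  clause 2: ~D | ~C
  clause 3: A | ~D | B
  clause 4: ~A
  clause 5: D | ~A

Suppose D = 0.
Unit clause (A) forces A = 1.
But (~A) is also a unit clause — contradiction.
So every satisfying assignment has D = True.

True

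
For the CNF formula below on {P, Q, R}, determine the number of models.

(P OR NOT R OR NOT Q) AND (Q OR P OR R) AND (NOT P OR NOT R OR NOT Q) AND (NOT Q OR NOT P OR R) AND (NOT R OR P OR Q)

There are 2^3 = 8 truth assignments over (P, Q, R).
Split on R. With R = true, the clauses containing R are satisfied and NOT R drops from the rest; 1 of the 2^2 = 4 assignments to the other variables satisfy what remains.
With R = false, by the same count on the reduced clause set, 2 assignments work.
(One model: P=F, Q=T, R=F.)
Total: 1 + 2 = 3.

3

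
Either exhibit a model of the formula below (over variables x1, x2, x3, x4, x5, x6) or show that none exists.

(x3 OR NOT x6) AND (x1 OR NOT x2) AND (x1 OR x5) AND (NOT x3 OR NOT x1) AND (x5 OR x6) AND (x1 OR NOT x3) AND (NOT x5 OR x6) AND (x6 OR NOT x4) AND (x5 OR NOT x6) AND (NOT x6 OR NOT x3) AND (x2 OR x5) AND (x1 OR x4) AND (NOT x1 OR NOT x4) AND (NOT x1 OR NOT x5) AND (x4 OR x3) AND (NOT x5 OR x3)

UNSATISFIABLE

Branch on x3: set x3 = true.
From the singleton clause (NOT x1), x1 = false.
Now (x1) is unsatisfied and unit — conflict.
So x3 must be the other value — set x3 = false.
From the singleton clause (NOT x6), x6 = false.
From the singleton clause (x5), x5 = true.
Now (NOT x5) is unsatisfied and unit — conflict.
Neither x3 = true nor x3 = false works.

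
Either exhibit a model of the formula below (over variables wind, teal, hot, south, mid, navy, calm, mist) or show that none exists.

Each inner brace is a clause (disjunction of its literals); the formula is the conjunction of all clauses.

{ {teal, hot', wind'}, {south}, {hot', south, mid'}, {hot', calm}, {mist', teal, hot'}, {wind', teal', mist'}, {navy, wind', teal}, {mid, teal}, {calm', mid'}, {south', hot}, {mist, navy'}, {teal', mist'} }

wind: 1,  teal: 1,  hot: 1,  south: 1,  mid: 0,  navy: 0,  calm: 1,  mist: 0

The clause (south) is unit, so south = 1.
The clause (hot) is unit, so hot = 1.
The clause (calm) is unit, so calm = 1.
The clause (mid') is unit, so mid = 0.
The clause (teal) is unit, so teal = 1.
The clause (mist') is unit, so mist = 0.
The clause (navy') is unit, so navy = 0.
All clauses hold; wind can take either value.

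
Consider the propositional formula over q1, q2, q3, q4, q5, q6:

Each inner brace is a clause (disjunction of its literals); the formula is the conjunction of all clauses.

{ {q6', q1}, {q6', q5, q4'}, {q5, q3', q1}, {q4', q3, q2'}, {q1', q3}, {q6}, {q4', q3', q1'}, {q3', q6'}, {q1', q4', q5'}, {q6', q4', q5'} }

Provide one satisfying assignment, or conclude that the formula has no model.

UNSATISFIABLE

(q6) alone gives q6 = 1.
(q1) alone gives q1 = 1.
(q3) alone gives q3 = 1.
That conflicts with the unit clause (q3').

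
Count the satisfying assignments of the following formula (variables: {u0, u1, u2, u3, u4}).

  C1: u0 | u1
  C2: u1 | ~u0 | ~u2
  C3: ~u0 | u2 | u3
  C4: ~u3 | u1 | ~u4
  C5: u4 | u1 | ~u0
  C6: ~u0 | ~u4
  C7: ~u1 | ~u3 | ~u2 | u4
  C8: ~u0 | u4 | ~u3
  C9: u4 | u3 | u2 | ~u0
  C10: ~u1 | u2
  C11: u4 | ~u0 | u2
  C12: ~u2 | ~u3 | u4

There are 2^5 = 32 truth assignments over (u0, u1, u2, u3, u4).
Split on u1. With u1 = 1, the clauses containing u1 are satisfied and ~u1 drops from the rest; 4 of the 2^4 = 16 assignments to the other variables satisfy what remains.
With u1 = 0, by the same count on the reduced clause set, 0 assignments work.
(One model: u0=F, u1=T, u2=T, u3=F, u4=F.)
Total: 4 + 0 = 4.

4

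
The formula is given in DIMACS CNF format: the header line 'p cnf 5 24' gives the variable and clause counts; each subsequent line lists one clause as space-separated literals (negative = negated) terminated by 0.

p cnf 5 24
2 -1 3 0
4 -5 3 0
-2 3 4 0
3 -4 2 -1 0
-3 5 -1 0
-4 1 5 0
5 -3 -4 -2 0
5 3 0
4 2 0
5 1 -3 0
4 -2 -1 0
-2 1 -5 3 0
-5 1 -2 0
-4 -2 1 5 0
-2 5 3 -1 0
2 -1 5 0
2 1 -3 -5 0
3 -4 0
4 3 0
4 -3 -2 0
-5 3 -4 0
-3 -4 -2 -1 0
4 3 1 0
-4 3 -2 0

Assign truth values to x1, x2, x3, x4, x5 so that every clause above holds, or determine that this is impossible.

x1=True,  x2=False,  x3=True,  x4=True,  x5=True

Case x5 = True:
Case x4 = True:
Unit clause (x3) forces x3 = True.
Case x1 = True:
Unit clause (¬x2) forces x2 = False.
This assignment satisfies each clause.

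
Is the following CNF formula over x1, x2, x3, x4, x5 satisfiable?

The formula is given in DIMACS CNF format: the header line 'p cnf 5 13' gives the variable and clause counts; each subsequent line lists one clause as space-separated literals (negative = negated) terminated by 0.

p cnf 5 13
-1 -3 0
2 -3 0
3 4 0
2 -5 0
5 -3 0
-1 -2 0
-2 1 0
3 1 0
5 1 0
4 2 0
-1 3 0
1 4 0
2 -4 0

Case x1 = False:
(¬x2) alone gives x2 = False.
(¬x3) alone gives x3 = False.
Now (x3) is unsatisfied and unit — conflict.
That branch fails; take x1 = True instead.
(¬x3) alone gives x3 = False.
Now (x3) is unsatisfied and unit — conflict.
Both values of x1 lead to a conflict.
No assignment satisfies every clause.

No, unsatisfiable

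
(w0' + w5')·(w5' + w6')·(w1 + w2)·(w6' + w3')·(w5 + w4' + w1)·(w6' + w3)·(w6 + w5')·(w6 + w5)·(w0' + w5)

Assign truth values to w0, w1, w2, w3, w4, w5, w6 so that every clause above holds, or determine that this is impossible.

UNSATISFIABLE

Suppose w0 = 0.
Suppose w5 = 0.
The clause (w6) is unit, so w6 = 1.
The clause (w3') is unit, so w3 = 0.
That conflicts with the unit clause (w3).
Undo w5 and try w5 = 1.
The clause (w6') is unit, so w6 = 0.
That conflicts with the unit clause (w6).
Either choice for w5 ends in contradiction.
Undo w0 and try w0 = 1.
The clause (w5') is unit, so w5 = 0.
That conflicts with the unit clause (w5).
Either choice for w0 ends in contradiction.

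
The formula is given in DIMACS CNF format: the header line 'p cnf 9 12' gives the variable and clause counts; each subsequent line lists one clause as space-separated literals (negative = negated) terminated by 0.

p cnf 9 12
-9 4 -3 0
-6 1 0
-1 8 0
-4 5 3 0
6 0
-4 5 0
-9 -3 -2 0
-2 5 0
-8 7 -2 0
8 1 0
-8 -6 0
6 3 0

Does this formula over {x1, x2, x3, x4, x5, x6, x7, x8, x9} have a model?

The clause (x6) is unit, so x6 = True.
The clause (x1) is unit, so x1 = True.
The clause (x8) is unit, so x8 = True.
But (¬x8) is also a unit clause — contradiction.
No assignment satisfies every clause.

No, unsatisfiable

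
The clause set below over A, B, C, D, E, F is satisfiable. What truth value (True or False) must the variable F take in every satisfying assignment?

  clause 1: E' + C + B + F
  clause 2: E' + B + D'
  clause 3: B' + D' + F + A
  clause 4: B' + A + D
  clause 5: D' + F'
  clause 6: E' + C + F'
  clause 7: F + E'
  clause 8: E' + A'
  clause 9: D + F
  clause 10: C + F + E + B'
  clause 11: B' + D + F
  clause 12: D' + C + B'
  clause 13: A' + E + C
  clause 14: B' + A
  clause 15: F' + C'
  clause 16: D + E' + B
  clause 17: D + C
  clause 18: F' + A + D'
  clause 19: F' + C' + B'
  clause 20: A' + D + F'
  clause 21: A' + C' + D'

False

Suppose F = 1.
(D') alone gives D = 0.
(C') alone gives C = 0.
But (C) is also a unit clause — contradiction.
So every satisfying assignment has F = False.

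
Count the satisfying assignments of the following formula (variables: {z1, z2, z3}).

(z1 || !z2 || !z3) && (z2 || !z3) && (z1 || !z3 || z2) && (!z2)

There are 2^3 = 8 truth assignments over (z1, z2, z3).
Check each against the 4 clauses (columns in the order z1, z2, z3):
  F F F  ✓ satisfies all
  F F T  ✗ fails (z2 || !z3)
  F T F  ✗ fails (!z2)
  F T T  ✗ fails (z1 || !z2 || !z3)
  T F F  ✓ satisfies all
  T F T  ✗ fails (z2 || !z3)
  T T F  ✗ fails (!z2)
  T T T  ✗ fails (!z2)
2 of the 8 rows are models.

2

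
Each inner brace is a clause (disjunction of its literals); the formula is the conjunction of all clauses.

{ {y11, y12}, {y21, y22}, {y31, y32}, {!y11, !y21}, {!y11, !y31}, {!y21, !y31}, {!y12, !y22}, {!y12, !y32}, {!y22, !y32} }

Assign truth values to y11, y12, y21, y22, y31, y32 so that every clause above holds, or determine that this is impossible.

UNSATISFIABLE

Suppose y11 = true.
(!y21) alone gives y21 = false.
(y22) alone gives y22 = true.
(!y31) alone gives y31 = false.
(y32) alone gives y32 = true.
But (!y32) is also a unit clause — contradiction.
Undo y11 and try y11 = false.
(y12) alone gives y12 = true.
(!y22) alone gives y22 = false.
(y21) alone gives y21 = true.
(!y31) alone gives y31 = false.
(y32) alone gives y32 = true.
But (!y32) is also a unit clause — contradiction.
Both values of y11 lead to a conflict.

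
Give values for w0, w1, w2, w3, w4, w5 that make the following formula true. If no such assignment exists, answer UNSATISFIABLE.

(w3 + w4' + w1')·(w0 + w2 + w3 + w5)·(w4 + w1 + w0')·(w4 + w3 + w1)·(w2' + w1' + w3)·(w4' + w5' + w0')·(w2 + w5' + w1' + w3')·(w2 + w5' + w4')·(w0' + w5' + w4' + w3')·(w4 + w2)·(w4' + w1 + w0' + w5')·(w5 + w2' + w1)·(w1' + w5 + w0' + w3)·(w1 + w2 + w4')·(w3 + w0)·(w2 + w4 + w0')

w0=0; w1=1; w2=0; w3=1; w4=1; w5=0

Try w4 = 1.
Try w3 = 1.
Try w5 = 0.
Try w2 = 0.
From the singleton clause (w1), w1 = 1.
All clauses hold; w0 can take either value.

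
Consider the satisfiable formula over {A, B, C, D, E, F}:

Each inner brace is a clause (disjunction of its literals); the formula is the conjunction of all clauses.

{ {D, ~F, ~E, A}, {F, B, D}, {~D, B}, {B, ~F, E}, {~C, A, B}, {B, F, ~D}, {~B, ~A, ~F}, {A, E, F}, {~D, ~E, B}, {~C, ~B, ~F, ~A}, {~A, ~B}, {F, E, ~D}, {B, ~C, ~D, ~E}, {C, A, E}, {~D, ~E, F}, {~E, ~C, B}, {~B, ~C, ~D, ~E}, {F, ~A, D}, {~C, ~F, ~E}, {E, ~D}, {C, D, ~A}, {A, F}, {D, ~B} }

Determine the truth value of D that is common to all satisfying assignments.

Suppose D = 0.
Unit clause (~B) forces B = 0.
Unit clause (F) forces F = 1.
Unit clause (E) forces E = 1.
Unit clause (A) forces A = 1.
Unit clause (~C) forces C = 0.
That conflicts with the unit clause (C).
So every satisfying assignment has D = True.

True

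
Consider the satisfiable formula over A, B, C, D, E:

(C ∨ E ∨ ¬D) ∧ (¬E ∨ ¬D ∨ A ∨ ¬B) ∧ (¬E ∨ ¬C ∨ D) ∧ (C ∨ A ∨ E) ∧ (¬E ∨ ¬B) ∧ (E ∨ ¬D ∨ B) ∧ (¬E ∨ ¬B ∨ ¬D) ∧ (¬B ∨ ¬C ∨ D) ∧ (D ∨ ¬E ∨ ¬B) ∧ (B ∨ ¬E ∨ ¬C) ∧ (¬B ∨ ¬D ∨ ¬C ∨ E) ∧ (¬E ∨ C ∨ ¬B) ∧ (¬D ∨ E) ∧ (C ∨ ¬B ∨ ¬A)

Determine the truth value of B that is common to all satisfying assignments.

False

Suppose B = True.
Unit clause (¬E) forces E = False.
Unit clause (¬D) forces D = False.
Unit clause (¬C) forces C = False.
Unit clause (A) forces A = True.
That conflicts with the unit clause (¬A).
So every satisfying assignment has B = False.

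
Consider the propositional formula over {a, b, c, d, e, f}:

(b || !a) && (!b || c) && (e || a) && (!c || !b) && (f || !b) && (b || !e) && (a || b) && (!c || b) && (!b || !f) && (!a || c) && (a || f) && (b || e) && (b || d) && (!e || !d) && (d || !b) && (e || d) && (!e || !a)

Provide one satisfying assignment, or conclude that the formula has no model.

UNSATISFIABLE

Try b = true.
From the singleton clause (c), c = true.
Now (!c) is unsatisfied and unit — conflict.
Undo b and try b = false.
From the singleton clause (!a), a = false.
Now (a) is unsatisfied and unit — conflict.
Both values of b lead to a conflict.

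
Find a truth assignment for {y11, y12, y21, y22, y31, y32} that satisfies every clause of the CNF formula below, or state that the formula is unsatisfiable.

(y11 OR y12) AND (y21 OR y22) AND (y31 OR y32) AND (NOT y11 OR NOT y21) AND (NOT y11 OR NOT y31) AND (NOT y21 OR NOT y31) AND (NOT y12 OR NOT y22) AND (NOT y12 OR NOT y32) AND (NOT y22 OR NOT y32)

Try y11 = true.
The clause (NOT y21) is unit, so y21 = false.
The clause (y22) is unit, so y22 = true.
The clause (NOT y31) is unit, so y31 = false.
The clause (y32) is unit, so y32 = true.
Now (NOT y32) is unsatisfied and unit — conflict.
Backtrack on y11: now try y11 = false.
The clause (y12) is unit, so y12 = true.
The clause (NOT y22) is unit, so y22 = false.
The clause (y21) is unit, so y21 = true.
The clause (NOT y31) is unit, so y31 = false.
The clause (y32) is unit, so y32 = true.
Now (NOT y32) is unsatisfied and unit — conflict.
Neither y11 = true nor y11 = false works.

UNSATISFIABLE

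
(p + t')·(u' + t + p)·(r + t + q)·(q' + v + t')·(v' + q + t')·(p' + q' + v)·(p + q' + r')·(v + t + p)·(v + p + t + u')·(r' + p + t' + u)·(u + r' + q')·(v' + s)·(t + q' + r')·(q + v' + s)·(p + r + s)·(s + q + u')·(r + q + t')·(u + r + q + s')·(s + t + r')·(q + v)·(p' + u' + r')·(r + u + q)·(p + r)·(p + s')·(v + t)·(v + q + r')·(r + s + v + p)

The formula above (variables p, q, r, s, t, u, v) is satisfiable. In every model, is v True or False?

True

Suppose v = 0.
(q) alone gives q = 1.
(t') alone gives t = 0.
That conflicts with the unit clause (t).
So every satisfying assignment has v = True.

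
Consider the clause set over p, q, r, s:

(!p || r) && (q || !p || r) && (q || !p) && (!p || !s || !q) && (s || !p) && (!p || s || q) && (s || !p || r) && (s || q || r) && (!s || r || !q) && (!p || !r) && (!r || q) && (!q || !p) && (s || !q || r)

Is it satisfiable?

Yes

Branch on p: set p = false.
Branch on r: set r = false.
Branch on s: set s = true.
(!q) alone gives q = false.
All clauses are satisfied.
A satisfying assignment: p: false; q: false; r: false; s: true.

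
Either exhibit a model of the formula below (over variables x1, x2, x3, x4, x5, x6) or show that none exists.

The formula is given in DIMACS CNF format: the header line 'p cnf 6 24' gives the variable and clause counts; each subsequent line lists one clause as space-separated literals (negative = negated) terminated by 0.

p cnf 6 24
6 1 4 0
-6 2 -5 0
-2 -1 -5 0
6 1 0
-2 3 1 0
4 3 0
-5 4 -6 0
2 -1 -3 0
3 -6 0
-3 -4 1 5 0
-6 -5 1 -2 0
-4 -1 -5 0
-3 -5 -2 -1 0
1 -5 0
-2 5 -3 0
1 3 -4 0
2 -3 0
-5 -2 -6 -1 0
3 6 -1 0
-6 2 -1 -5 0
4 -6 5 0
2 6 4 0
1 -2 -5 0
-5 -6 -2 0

Branch on x6: set x6 = True.
Unit clause (x3) forces x3 = True.
Unit clause (x2) forces x2 = True.
Unit clause (x5) forces x5 = True.
Now (¬x5) is unsatisfied and unit — conflict.
That branch fails; take x6 = False instead.
Unit clause (x1) forces x1 = True.
Unit clause (x3) forces x3 = True.
Unit clause (x2) forces x2 = True.
Unit clause (¬x5) forces x5 = False.
Now (x5) is unsatisfied and unit — conflict.
Neither x6 = True nor x6 = False works.

UNSATISFIABLE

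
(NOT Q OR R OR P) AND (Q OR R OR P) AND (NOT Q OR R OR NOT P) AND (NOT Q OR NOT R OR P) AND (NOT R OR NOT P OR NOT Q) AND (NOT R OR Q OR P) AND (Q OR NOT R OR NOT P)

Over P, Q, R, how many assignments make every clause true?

There are 2^3 = 8 truth assignments over (P, Q, R).
Split on P. With P = true, the clauses containing P are satisfied and NOT P drops from the rest; 1 of the 2^2 = 4 assignments to the other variables satisfy what remains.
With P = false, by the same count on the reduced clause set, 0 assignments work.
(One model: P=T, Q=F, R=F.)
Total: 1 + 0 = 1.

1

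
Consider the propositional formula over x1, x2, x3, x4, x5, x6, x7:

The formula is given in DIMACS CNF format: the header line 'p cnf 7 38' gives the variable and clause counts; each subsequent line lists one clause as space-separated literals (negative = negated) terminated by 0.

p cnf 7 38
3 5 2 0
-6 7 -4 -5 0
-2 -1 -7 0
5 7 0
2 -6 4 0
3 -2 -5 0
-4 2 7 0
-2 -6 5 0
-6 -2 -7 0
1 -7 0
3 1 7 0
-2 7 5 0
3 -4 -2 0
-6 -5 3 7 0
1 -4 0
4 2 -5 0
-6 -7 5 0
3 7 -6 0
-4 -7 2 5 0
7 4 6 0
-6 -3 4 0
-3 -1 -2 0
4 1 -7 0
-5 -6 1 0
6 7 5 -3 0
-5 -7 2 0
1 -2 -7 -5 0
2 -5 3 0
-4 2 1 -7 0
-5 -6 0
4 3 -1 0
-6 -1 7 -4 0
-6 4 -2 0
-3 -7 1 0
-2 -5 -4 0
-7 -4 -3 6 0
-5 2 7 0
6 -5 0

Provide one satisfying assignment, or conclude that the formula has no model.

x1 ↦ True, x2 ↦ False, x3 ↦ True, x4 ↦ False, x5 ↦ False, x6 ↦ False, x7 ↦ True

Branch on x5: set x5 = False.
(x7) alone gives x7 = True.
(x1) alone gives x1 = True.
(¬x2) alone gives x2 = False.
(x3) alone gives x3 = True.
(¬x6) alone gives x6 = False.
(¬x4) alone gives x4 = False.
This assignment satisfies each clause.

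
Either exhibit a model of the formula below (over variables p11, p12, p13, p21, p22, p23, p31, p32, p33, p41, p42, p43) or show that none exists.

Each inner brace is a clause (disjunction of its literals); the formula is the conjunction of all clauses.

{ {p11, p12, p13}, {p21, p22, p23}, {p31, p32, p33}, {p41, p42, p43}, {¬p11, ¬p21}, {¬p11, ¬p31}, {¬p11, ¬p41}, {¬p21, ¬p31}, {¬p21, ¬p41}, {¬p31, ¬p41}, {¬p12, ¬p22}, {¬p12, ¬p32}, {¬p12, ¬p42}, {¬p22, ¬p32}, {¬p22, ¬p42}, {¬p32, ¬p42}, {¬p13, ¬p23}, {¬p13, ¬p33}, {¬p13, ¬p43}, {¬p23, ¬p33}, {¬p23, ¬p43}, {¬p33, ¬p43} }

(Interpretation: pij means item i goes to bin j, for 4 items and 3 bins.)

Branch on p11: set p11 = False.
Branch on p12: set p12 = True.
From the singleton clause (¬p22), p22 = False.
From the singleton clause (¬p32), p32 = False.
From the singleton clause (¬p42), p42 = False.
Branch on p21: set p21 = True.
From the singleton clause (¬p31), p31 = False.
From the singleton clause (p33), p33 = True.
From the singleton clause (¬p41), p41 = False.
From the singleton clause (p43), p43 = True.
But (¬p43) is also a unit clause — contradiction.
Backtrack on p21: now try p21 = False.
From the singleton clause (p23), p23 = True.
From the singleton clause (¬p13), p13 = False.
From the singleton clause (¬p33), p33 = False.
From the singleton clause (p31), p31 = True.
From the singleton clause (¬p41), p41 = False.
From the singleton clause (p43), p43 = True.
But (¬p43) is also a unit clause — contradiction.
Neither p21 = True nor p21 = False works.
Backtrack on p12: now try p12 = False.
From the singleton clause (p13), p13 = True.
From the singleton clause (¬p23), p23 = False.
From the singleton clause (¬p33), p33 = False.
From the singleton clause (¬p43), p43 = False.
Branch on p21: set p21 = True.
From the singleton clause (¬p31), p31 = False.
From the singleton clause (p32), p32 = True.
From the singleton clause (¬p41), p41 = False.
From the singleton clause (p42), p42 = True.
But (¬p42) is also a unit clause — contradiction.
Backtrack on p21: now try p21 = False.
From the singleton clause (p22), p22 = True.
From the singleton clause (¬p32), p32 = False.
From the singleton clause (p31), p31 = True.
From the singleton clause (¬p41), p41 = False.
From the singleton clause (p42), p42 = True.
But (¬p42) is also a unit clause — contradiction.
Neither p21 = True nor p21 = False works.
Neither p12 = True nor p12 = False works.
Backtrack on p11: now try p11 = True.
From the singleton clause (¬p21), p21 = False.
From the singleton clause (¬p31), p31 = False.
From the singleton clause (¬p41), p41 = False.
Branch on p22: set p22 = True.
From the singleton clause (¬p12), p12 = False.
From the singleton clause (¬p32), p32 = False.
From the singleton clause (p33), p33 = True.
From the singleton clause (¬p42), p42 = False.
From the singleton clause (p43), p43 = True.
But (¬p43) is also a unit clause — contradiction.
Backtrack on p22: now try p22 = False.
From the singleton clause (p23), p23 = True.
From the singleton clause (¬p13), p13 = False.
From the singleton clause (¬p33), p33 = False.
From the singleton clause (p32), p32 = True.
From the singleton clause (¬p12), p12 = False.
From the singleton clause (¬p42), p42 = False.
From the singleton clause (p43), p43 = True.
But (¬p43) is also a unit clause — contradiction.
Neither p22 = True nor p22 = False works.
Neither p11 = True nor p11 = False works.

UNSATISFIABLE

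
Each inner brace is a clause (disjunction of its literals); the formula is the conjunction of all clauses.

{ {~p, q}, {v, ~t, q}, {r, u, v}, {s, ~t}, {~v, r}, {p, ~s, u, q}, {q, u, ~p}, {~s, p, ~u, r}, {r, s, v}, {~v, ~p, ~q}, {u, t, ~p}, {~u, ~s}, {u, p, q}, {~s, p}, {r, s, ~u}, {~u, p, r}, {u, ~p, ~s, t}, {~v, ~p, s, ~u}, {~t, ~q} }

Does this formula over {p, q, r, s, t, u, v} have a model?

Suppose p = 0.
The clause (~s) is unit, so s = 0.
The clause (~t) is unit, so t = 0.
Suppose v = 0.
The clause (r) is unit, so r = 1.
Suppose u = 1.
Every clause is now satisfied; q is unconstrained.
A satisfying assignment: p ↦ 0,  q ↦ 0,  r ↦ 1,  s ↦ 0,  t ↦ 0,  u ↦ 1,  v ↦ 0.

Yes, satisfiable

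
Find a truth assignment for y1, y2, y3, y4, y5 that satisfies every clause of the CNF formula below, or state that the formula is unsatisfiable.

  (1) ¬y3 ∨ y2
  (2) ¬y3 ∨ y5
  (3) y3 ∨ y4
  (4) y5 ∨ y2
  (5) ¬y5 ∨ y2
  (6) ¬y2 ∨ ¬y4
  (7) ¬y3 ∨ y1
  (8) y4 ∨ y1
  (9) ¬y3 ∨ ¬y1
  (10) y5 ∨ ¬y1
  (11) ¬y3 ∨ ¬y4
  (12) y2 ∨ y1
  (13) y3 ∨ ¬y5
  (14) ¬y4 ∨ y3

UNSATISFIABLE

Branch on y3: set y3 = False.
Unit clause (y4) forces y4 = True.
Now (¬y4) is unsatisfied and unit — conflict.
That branch fails; take y3 = True instead.
Unit clause (y2) forces y2 = True.
Unit clause (y5) forces y5 = True.
Unit clause (¬y4) forces y4 = False.
Unit clause (y1) forces y1 = True.
Now (¬y1) is unsatisfied and unit — conflict.
Neither y3 = True nor y3 = False works.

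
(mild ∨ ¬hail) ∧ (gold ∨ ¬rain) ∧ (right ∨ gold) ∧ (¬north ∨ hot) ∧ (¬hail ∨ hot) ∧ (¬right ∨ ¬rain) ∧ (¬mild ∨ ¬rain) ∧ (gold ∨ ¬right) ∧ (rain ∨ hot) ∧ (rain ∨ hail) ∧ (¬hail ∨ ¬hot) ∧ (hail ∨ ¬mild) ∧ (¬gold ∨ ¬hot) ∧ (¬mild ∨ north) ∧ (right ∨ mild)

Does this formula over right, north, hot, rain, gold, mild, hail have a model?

No, unsatisfiable

Try mild = True.
From the singleton clause (¬rain), rain = False.
From the singleton clause (hot), hot = True.
From the singleton clause (hail), hail = True.
That conflicts with the unit clause (¬hail).
Undo mild and try mild = False.
From the singleton clause (¬hail), hail = False.
From the singleton clause (rain), rain = True.
From the singleton clause (gold), gold = True.
From the singleton clause (¬right), right = False.
That conflicts with the unit clause (right).
Either choice for mild ends in contradiction.
No assignment satisfies every clause.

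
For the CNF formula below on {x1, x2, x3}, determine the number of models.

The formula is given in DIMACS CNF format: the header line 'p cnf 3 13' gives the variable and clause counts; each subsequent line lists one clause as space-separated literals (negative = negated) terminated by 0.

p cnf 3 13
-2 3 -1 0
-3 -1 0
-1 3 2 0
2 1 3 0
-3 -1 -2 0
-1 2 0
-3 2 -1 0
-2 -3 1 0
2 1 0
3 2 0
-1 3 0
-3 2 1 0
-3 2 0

1

There are 2^3 = 8 truth assignments over (x1, x2, x3).
Check each against the 13 clauses (columns in the order x1, x2, x3):
  F F F  ✗ fails (x2 ∨ x1 ∨ x3)
  F F T  ✗ fails (x2 ∨ x1)
  F T F  ✓ satisfies all
  F T T  ✗ fails (¬x2 ∨ ¬x3 ∨ x1)
  T F F  ✗ fails (¬x1 ∨ x3 ∨ x2)
  T F T  ✗ fails (¬x3 ∨ ¬x1)
  T T F  ✗ fails (¬x2 ∨ x3 ∨ ¬x1)
  T T T  ✗ fails (¬x3 ∨ ¬x1)
1 of the 8 rows is a model.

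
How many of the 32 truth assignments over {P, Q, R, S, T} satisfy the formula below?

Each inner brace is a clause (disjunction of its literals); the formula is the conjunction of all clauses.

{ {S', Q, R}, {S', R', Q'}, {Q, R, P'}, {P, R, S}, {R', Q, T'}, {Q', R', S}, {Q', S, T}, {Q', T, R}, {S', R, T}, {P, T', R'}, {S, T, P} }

6

There are 2^5 = 32 truth assignments over (P, Q, R, S, T).
Split on P. With P = 1, the clauses containing P are satisfied and P' drops from the rest; 4 of the 2^4 = 16 assignments to the other variables satisfy what remains.
With P = 0, by the same count on the reduced clause set, 2 assignments work.
Total: 4 + 2 = 6.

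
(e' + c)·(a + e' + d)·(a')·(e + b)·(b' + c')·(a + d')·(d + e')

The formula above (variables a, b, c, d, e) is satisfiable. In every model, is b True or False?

True

Suppose b = 0.
The clause (a') is unit, so a = 0.
The clause (e) is unit, so e = 1.
The clause (c) is unit, so c = 1.
The clause (d) is unit, so d = 1.
But (d') is also a unit clause — contradiction.
So every satisfying assignment has b = True.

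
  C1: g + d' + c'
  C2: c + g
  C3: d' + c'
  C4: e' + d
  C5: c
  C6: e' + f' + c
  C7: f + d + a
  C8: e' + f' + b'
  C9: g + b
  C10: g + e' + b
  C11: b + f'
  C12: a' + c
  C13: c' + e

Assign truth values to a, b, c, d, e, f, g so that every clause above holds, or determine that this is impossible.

(c) alone gives c = 1.
(d') alone gives d = 0.
(e') alone gives e = 0.
But (e) is also a unit clause — contradiction.

UNSATISFIABLE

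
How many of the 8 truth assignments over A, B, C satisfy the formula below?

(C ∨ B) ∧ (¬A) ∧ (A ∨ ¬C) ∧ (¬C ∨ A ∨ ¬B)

1

There are 2^3 = 8 truth assignments over (A, B, C).
Check each against the 4 clauses (columns in the order A, B, C):
  F F F  ✗ fails (C ∨ B)
  F F T  ✗ fails (A ∨ ¬C)
  F T F  ✓ satisfies all
  F T T  ✗ fails (A ∨ ¬C)
  T F F  ✗ fails (C ∨ B)
  T F T  ✗ fails (¬A)
  T T F  ✗ fails (¬A)
  T T T  ✗ fails (¬A)
1 of the 8 rows is a model.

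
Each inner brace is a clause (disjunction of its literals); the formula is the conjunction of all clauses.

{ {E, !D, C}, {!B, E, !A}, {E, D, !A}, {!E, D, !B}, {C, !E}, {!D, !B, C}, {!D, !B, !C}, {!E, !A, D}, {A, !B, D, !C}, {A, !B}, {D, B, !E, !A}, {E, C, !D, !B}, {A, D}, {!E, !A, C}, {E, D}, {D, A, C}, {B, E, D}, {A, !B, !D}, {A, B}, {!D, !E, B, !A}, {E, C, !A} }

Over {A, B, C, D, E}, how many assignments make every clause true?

There are 2^5 = 32 truth assignments over (A, B, C, D, E).
Split on E. With E = true, the clauses containing E are satisfied and !E drops from the rest; 0 of the 2^4 = 16 assignments to the other variables satisfy what remains.
With E = false, by the same count on the reduced clause set, 1 assignment works.
Total: 0 + 1 = 1.

1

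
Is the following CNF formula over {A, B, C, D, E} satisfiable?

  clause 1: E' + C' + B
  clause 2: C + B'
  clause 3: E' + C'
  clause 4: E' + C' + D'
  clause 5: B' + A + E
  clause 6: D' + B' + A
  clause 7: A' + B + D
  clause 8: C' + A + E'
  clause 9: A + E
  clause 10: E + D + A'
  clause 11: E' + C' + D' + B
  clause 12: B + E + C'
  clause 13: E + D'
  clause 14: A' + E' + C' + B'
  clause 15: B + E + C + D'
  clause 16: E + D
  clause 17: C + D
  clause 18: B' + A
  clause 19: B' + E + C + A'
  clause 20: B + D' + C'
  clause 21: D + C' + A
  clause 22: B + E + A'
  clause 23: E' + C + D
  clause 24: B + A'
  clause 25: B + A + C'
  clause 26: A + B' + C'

Yes, satisfiable

Branch on C: set C = 0.
Unit clause (B') forces B = 0.
Unit clause (D) forces D = 1.
Unit clause (E) forces E = 1.
Unit clause (A') forces A = 0.
Every clause now holds.
A satisfying assignment: A=0; B=0; C=0; D=1; E=1.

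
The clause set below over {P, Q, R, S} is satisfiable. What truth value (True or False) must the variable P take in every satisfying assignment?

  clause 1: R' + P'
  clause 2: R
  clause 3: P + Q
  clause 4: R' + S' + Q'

Suppose P = 1.
From the singleton clause (R'), R = 0.
But (R) is also a unit clause — contradiction.
So every satisfying assignment has P = False.

False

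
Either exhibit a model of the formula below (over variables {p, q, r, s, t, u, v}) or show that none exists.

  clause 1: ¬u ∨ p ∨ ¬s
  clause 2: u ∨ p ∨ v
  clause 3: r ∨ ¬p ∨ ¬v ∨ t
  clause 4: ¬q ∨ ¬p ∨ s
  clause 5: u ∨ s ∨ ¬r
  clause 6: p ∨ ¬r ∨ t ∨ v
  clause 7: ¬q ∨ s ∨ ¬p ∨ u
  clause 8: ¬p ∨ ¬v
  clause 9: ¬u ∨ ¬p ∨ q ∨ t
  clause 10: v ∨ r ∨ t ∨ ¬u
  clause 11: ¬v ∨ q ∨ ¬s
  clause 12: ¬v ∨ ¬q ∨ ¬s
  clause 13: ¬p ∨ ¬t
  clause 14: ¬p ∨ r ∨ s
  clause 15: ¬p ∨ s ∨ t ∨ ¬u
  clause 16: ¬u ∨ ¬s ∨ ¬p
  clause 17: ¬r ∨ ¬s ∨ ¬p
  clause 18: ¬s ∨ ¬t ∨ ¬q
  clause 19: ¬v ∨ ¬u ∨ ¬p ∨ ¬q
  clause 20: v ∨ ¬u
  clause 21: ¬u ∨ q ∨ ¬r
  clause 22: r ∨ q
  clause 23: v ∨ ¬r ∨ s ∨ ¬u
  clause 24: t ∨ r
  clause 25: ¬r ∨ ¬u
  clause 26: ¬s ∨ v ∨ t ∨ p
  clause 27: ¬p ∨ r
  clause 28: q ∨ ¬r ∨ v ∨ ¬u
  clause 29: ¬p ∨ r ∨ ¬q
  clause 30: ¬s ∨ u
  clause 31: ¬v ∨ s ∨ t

p ↦ False,  q ↦ True,  r ↦ False,  s ↦ False,  t ↦ True,  u ↦ True,  v ↦ True

Suppose p = False.
Suppose u = True.
(¬s) alone gives s = False.
(v) alone gives v = True.
(¬r) alone gives r = False.
(q) alone gives q = True.
(t) alone gives t = True.
Every clause now holds.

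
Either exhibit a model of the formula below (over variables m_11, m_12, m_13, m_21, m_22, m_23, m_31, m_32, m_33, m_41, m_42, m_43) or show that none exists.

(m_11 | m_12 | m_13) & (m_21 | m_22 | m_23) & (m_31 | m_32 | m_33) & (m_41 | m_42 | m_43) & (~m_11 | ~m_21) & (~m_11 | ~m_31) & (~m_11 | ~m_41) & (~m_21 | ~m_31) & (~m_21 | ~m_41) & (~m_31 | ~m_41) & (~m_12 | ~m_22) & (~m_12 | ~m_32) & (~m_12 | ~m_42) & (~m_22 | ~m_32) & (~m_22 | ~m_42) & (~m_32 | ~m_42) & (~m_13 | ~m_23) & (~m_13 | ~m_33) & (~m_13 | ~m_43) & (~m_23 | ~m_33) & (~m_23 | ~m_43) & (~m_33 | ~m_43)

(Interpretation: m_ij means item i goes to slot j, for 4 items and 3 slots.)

Branch on m_11: set m_11 = 0.
Branch on m_12: set m_12 = 1.
(~m_22) alone gives m_22 = 0.
(~m_32) alone gives m_32 = 0.
(~m_42) alone gives m_42 = 0.
Branch on m_21: set m_21 = 1.
(~m_31) alone gives m_31 = 0.
(m_33) alone gives m_33 = 1.
(~m_41) alone gives m_41 = 0.
(m_43) alone gives m_43 = 1.
That conflicts with the unit clause (~m_43).
Undo m_21 and try m_21 = 0.
(m_23) alone gives m_23 = 1.
(~m_13) alone gives m_13 = 0.
(~m_33) alone gives m_33 = 0.
(m_31) alone gives m_31 = 1.
(~m_41) alone gives m_41 = 0.
(m_43) alone gives m_43 = 1.
That conflicts with the unit clause (~m_43).
Either choice for m_21 ends in contradiction.
Undo m_12 and try m_12 = 0.
(m_13) alone gives m_13 = 1.
(~m_23) alone gives m_23 = 0.
(~m_33) alone gives m_33 = 0.
(~m_43) alone gives m_43 = 0.
Branch on m_21: set m_21 = 1.
(~m_31) alone gives m_31 = 0.
(m_32) alone gives m_32 = 1.
(~m_41) alone gives m_41 = 0.
(m_42) alone gives m_42 = 1.
That conflicts with the unit clause (~m_42).
Undo m_21 and try m_21 = 0.
(m_22) alone gives m_22 = 1.
(~m_32) alone gives m_32 = 0.
(m_31) alone gives m_31 = 1.
(~m_41) alone gives m_41 = 0.
(m_42) alone gives m_42 = 1.
That conflicts with the unit clause (~m_42).
Either choice for m_21 ends in contradiction.
Either choice for m_12 ends in contradiction.
Undo m_11 and try m_11 = 1.
(~m_21) alone gives m_21 = 0.
(~m_31) alone gives m_31 = 0.
(~m_41) alone gives m_41 = 0.
Branch on m_22: set m_22 = 1.
(~m_12) alone gives m_12 = 0.
(~m_32) alone gives m_32 = 0.
(m_33) alone gives m_33 = 1.
(~m_42) alone gives m_42 = 0.
(m_43) alone gives m_43 = 1.
That conflicts with the unit clause (~m_43).
Undo m_22 and try m_22 = 0.
(m_23) alone gives m_23 = 1.
(~m_13) alone gives m_13 = 0.
(~m_33) alone gives m_33 = 0.
(m_32) alone gives m_32 = 1.
(~m_12) alone gives m_12 = 0.
(~m_42) alone gives m_42 = 0.
(m_43) alone gives m_43 = 1.
That conflicts with the unit clause (~m_43).
Either choice for m_22 ends in contradiction.
Either choice for m_11 ends in contradiction.

UNSATISFIABLE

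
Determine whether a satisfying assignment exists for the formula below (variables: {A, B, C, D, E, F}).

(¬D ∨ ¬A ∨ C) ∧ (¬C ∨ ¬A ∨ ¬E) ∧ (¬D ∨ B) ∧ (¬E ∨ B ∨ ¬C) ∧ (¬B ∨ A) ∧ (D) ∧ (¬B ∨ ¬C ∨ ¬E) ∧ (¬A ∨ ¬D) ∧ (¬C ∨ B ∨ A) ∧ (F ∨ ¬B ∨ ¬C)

The clause (D) is unit, so D = True.
The clause (B) is unit, so B = True.
The clause (A) is unit, so A = True.
But (¬A) is also a unit clause — contradiction.
No assignment satisfies every clause.

Unsatisfiable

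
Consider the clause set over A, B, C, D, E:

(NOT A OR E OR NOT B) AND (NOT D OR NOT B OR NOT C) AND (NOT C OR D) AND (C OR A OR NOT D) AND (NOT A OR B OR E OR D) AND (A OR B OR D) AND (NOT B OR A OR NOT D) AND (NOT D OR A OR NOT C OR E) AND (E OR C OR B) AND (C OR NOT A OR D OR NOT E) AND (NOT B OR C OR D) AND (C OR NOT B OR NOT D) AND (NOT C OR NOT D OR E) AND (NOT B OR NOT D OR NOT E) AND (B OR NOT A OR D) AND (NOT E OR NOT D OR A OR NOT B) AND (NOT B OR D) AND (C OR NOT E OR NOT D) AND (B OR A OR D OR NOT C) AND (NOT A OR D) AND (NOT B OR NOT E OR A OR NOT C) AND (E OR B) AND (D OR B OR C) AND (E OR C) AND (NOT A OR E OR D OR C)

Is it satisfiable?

Try C = true.
From the singleton clause (D), D = true.
From the singleton clause (NOT B), B = false.
From the singleton clause (E), E = true.
All clauses hold; A can take either value.
A satisfying assignment: A ↦ false; B ↦ false; C ↦ true; D ↦ true; E ↦ true.

Yes, satisfiable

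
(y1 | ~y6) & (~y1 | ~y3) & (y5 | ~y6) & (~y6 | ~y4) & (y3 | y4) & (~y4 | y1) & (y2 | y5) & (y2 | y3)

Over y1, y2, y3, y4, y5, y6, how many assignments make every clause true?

5

There are 2^6 = 64 truth assignments over (y1, y2, y3, y4, y5, y6).
Split on y3. With y3 = 1, the clauses containing y3 are satisfied and ~y3 drops from the rest; 3 of the 2^5 = 32 assignments to the other variables satisfy what remains.
With y3 = 0, by the same count on the reduced clause set, 2 assignments work.
(One model: y1=F, y2=F, y3=T, y4=F, y5=T, y6=F.)
Total: 3 + 2 = 5.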